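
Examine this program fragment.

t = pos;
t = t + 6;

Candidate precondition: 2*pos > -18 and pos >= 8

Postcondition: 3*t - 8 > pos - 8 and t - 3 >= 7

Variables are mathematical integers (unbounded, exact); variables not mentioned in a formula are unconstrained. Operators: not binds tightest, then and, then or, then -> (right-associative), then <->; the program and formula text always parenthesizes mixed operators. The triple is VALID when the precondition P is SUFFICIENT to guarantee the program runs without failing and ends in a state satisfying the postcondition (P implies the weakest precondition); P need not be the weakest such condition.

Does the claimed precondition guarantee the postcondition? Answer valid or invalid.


Working backward. After the program, the postcondition 3*t - 8 > pos - 8 and t - 3 >= 7 must hold; in canonical form it is 3*t > pos and t >= 10.
Before t := t + 6: 3*t > pos - 18 and t >= 4
Before t := pos: 2*pos > -18 and pos >= 4
The weakest precondition is 2*pos > -18 and pos >= 4.
Check whether 2*pos > -18 and pos >= 8 implies it.
Every state satisfying the precondition satisfies the weakest precondition: the implication holds.
Answer: valid


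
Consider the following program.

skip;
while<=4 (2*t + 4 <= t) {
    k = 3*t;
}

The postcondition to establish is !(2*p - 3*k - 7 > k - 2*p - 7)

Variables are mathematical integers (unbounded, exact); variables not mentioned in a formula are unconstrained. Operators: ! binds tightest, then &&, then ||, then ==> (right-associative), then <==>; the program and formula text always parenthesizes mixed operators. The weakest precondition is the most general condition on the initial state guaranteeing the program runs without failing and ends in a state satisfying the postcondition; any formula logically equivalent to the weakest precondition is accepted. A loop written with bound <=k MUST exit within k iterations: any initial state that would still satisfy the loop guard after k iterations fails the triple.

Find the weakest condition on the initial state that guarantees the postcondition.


Working backward. After the program, the postcondition !(2*p - 3*k - 7 > k - 2*p - 7) must hold; in canonical form it is !(4*p > 4*k).
Before the loop (bound <=4), unroll the exhaustion recursion (WP_0 = exit-now case; WP_j = one more guarded iteration, up to j = 4):
  WP_0: (!(t <= -4)) && (!(4*p > 4*k))
  WP_1: (t <= -4 ==> ((!(t <= -4)) && (!(4*p > 12*t)))) && ((!(t <= -4)) ==> (!(4*p > 4*k)))
  WP_2: (t <= -4 ==> ((t <= -4 ==> ((!(t <= -4)) && (!(4*p > 12*t)))) && ((!(t <= -4)) ==> (!(4*p > 12*t))))) && ((!(t <= -4)) ==> (!(4*p > 4*k)))
  WP_3: (t <= -4 ==> ((t <= -4 ==> ((t <= -4 ==> ((!(t <= -4)) && (!(4*p > 12*t)))) && ((!(t <= -4)) ==> (!(4*p > 12*t))))) && ((!(t <= -4)) ==> (!(4*p > 12*t))))) && ((!(t <= -4)) ==> (!(4*p > 4*k)))
  WP_4: (t <= -4 ==> ((t <= -4 ==> ((t <= -4 ==> ((t <= -4 ==> ((!(t <= -4)) && (!(4*p > 12*t)))) && ((!(t <= -4)) ==> (!(4*p > 12*t))))) && ((!(t <= -4)) ==> (!(4*p > 12*t))))) && ((!(t <= -4)) ==> (!(4*p > 12*t))))) && ((!(t <= -4)) ==> (!(4*p > 4*k)))
So before the loop: (t <= -4 ==> ((t <= -4 ==> ((t <= -4 ==> ((t <= -4 ==> ((!(t <= -4)) && (!(4*p > 12*t)))) && ((!(t <= -4)) ==> (!(4*p > 12*t))))) && ((!(t <= -4)) ==> (!(4*p > 12*t))))) && ((!(t <= -4)) ==> (!(4*p > 12*t))))) && ((!(t <= -4)) ==> (!(4*p > 4*k)))
Before skip: (t <= -4 ==> ((t <= -4 ==> ((t <= -4 ==> ((t <= -4 ==> ((!(t <= -4)) && (!(4*p > 12*t)))) && ((!(t <= -4)) ==> (!(4*p > 12*t))))) && ((!(t <= -4)) ==> (!(4*p > 12*t))))) && ((!(t <= -4)) ==> (!(4*p > 12*t))))) && ((!(t <= -4)) ==> (!(4*p > 4*k)))
Answer: WP = (t <= -4 ==> ((t <= -4 ==> ((t <= -4 ==> ((t <= -4 ==> ((!(t <= -4)) && (!(4*p > 12*t)))) && ((!(t <= -4)) ==> (!(4*p > 12*t))))) && ((!(t <= -4)) ==> (!(4*p > 12*t))))) && ((!(t <= -4)) ==> (!(4*p > 12*t))))) && ((!(t <= -4)) ==> (!(4*p > 4*k)))


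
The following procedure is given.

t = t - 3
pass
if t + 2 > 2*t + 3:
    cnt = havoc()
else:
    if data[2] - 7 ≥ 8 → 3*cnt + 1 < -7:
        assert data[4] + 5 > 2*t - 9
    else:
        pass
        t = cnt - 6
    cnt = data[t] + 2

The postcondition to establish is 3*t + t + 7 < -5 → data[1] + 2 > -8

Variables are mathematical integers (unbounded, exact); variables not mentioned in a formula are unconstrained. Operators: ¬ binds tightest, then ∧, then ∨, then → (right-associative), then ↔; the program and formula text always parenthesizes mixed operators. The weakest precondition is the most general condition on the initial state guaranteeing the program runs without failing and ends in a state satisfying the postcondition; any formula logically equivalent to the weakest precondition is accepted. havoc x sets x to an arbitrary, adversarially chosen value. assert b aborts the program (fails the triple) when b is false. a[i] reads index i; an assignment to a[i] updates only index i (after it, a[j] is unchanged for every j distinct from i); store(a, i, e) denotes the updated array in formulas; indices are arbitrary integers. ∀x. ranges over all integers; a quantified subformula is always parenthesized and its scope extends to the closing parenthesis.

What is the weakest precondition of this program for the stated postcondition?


Working backward. After the program, the postcondition 3*t + t + 7 < -5 → data[1] + 2 > -8 must hold; in canonical form it is 4*t < -12 → data[1] > -10.
Then branch requires 4*t < -12 → data[1] > -10; else branch requires ((data[2] ≥ 15 → 3*cnt < -8) → (data[4] > 2*t - 14 ∧ (4*t < -12 → data[1] > -10))) ∧ ((¬(data[2] ≥ 15 → 3*cnt < -8)) → (4*cnt < 12 → data[1] > -10)).
Before the if: (t < -1 → (4*t < -12 → data[1] > -10)) ∧ ((¬(t < -1)) → (((data[2] ≥ 15 → 3*cnt < -8) → (data[4] > 2*t - 14 ∧ (4*t < -12 → data[1] > -10))) ∧ ((¬(data[2] ≥ 15 → 3*cnt < -8)) → (4*cnt < 12 → data[1] > -10))))
Before skip: (t < -1 → (4*t < -12 → data[1] > -10)) ∧ ((¬(t < -1)) → (((data[2] ≥ 15 → 3*cnt < -8) → (data[4] > 2*t - 14 ∧ (4*t < -12 → data[1] > -10))) ∧ ((¬(data[2] ≥ 15 → 3*cnt < -8)) → (4*cnt < 12 → data[1] > -10))))
Before t := t - 3: (t < 2 → (4*t < 0 → data[1] > -10)) ∧ ((¬(t < 2)) → (((data[2] ≥ 15 → 3*cnt < -8) → (data[4] > 2*t - 20 ∧ (4*t < 0 → data[1] > -10))) ∧ ((¬(data[2] ≥ 15 → 3*cnt < -8)) → (4*cnt < 12 → data[1] > -10))))
Answer: WP = (t < 2 → (4*t < 0 → data[1] > -10)) ∧ ((¬(t < 2)) → (((data[2] ≥ 15 → 3*cnt < -8) → (data[4] > 2*t - 20 ∧ (4*t < 0 → data[1] > -10))) ∧ ((¬(data[2] ≥ 15 → 3*cnt < -8)) → (4*cnt < 12 → data[1] > -10))))


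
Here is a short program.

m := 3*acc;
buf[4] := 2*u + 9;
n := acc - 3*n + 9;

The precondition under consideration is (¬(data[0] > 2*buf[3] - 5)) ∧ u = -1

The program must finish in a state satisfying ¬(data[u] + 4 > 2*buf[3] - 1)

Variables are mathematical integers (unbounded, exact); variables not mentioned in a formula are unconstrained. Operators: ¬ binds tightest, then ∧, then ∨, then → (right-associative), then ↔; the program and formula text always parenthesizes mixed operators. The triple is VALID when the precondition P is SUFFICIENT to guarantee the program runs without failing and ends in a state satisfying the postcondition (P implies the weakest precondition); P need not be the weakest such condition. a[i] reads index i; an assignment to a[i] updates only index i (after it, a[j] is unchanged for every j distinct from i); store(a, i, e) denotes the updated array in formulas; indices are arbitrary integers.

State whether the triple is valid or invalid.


Working backward. After the program, the postcondition ¬(data[u] + 4 > 2*buf[3] - 1) must hold; in canonical form it is ¬(data[u] > 2*buf[3] - 5).
Before n := acc - 3*n + 9: ¬(data[u] > 2*buf[3] - 5)
Before buf[4] := 2*u + 9: ¬(data[u] > 2*buf[3] - 5)
Before m := 3*acc: ¬(data[u] > 2*buf[3] - 5)
The weakest precondition is ¬(data[u] > 2*buf[3] - 5).
Check whether (¬(data[0] > 2*buf[3] - 5)) ∧ u = -1 implies it.
Countermodel: at the initial state buf = {[-1] = 0, [0] = 0, [3] = 0, elsewhere 0}, data = {[-1] = 17422, [0] = -5, [3] = 17422, elsewhere 17422}, u = -1, the precondition holds but the weakest precondition fails.
Answer: invalid


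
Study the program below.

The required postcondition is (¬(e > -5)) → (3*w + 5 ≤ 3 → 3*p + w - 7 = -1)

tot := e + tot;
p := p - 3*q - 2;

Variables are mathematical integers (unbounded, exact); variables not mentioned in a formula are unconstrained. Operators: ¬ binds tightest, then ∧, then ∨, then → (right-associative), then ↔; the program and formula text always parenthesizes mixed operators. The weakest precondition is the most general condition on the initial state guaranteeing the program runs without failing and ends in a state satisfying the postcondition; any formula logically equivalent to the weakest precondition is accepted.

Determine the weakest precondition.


Working backward. After the program, the postcondition (¬(e > -5)) → (3*w + 5 ≤ 3 → 3*p + w - 7 = -1) must hold; in canonical form it is (¬(e > -5)) → (3*w ≤ -2 → 3*p + w = 6).
Before p := p - 3*q - 2: (¬(e > -5)) → (3*w ≤ -2 → 3*p + w = 9*q + 12)
Before tot := e + tot: (¬(e > -5)) → (3*w ≤ -2 → 3*p + w = 9*q + 12)
Answer: WP = (¬(e > -5)) → (3*w ≤ -2 → 3*p + w = 9*q + 12)


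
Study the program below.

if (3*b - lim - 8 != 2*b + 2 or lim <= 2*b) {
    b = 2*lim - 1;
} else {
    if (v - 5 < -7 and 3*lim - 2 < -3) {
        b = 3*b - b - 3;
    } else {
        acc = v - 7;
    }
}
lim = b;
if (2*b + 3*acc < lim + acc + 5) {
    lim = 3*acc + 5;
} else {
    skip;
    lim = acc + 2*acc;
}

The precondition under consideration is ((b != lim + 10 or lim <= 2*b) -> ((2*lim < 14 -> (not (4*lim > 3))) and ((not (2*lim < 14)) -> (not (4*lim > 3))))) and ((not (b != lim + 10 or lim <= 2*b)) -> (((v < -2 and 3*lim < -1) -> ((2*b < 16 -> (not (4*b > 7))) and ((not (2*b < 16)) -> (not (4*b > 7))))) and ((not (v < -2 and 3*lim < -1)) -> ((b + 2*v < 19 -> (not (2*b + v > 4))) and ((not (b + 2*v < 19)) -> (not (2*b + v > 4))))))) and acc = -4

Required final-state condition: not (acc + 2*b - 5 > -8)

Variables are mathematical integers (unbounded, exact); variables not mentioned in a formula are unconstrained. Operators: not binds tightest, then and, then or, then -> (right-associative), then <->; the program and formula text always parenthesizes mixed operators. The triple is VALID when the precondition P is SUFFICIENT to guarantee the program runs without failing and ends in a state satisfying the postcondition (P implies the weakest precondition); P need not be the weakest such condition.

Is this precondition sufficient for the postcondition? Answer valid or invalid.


Working backward. After the program, the postcondition not (acc + 2*b - 5 > -8) must hold; in canonical form it is not (acc + 2*b > -3).
Then branch requires not (acc + 2*b > -3); else branch requires not (acc + 2*b > -3).
Before the if: (2*acc + 2*b < lim + 5 -> (not (acc + 2*b > -3))) and ((not (2*acc + 2*b < lim + 5)) -> (not (acc + 2*b > -3)))
Before lim := b: (2*acc + b < 5 -> (not (acc + 2*b > -3))) and ((not (2*acc + b < 5)) -> (not (acc + 2*b > -3)))
Then branch requires (2*acc + 2*lim < 6 -> (not (acc + 4*lim > -1))) and ((not (2*acc + 2*lim < 6)) -> (not (acc + 4*lim > -1))); else branch requires ((v < -2 and 3*lim < -1) -> ((2*acc + 2*b < 8 -> (not (acc + 4*b > 3))) and ((not (2*acc + 2*b < 8)) -> (not (acc + 4*b > 3))))) and ((not (v < -2 and 3*lim < -1)) -> ((b + 2*v < 19 -> (not (2*b + v > 4))) and ((not (b + 2*v < 19)) -> (not (2*b + v > 4))))).
Before the if: ((b != lim + 10 or lim <= 2*b) -> ((2*acc + 2*lim < 6 -> (not (acc + 4*lim > -1))) and ((not (2*acc + 2*lim < 6)) -> (not (acc + 4*lim > -1))))) and ((not (b != lim + 10 or lim <= 2*b)) -> (((v < -2 and 3*lim < -1) -> ((2*acc + 2*b < 8 -> (not (acc + 4*b > 3))) and ((not (2*acc + 2*b < 8)) -> (not (acc + 4*b > 3))))) and ((not (v < -2 and 3*lim < -1)) -> ((b + 2*v < 19 -> (not (2*b + v > 4))) and ((not (b + 2*v < 19)) -> (not (2*b + v > 4)))))))
The weakest precondition is ((b != lim + 10 or lim <= 2*b) -> ((2*acc + 2*lim < 6 -> (not (acc + 4*lim > -1))) and ((not (2*acc + 2*lim < 6)) -> (not (acc + 4*lim > -1))))) and ((not (b != lim + 10 or lim <= 2*b)) -> (((v < -2 and 3*lim < -1) -> ((2*acc + 2*b < 8 -> (not (acc + 4*b > 3))) and ((not (2*acc + 2*b < 8)) -> (not (acc + 4*b > 3))))) and ((not (v < -2 and 3*lim < -1)) -> ((b + 2*v < 19 -> (not (2*b + v > 4))) and ((not (b + 2*v < 19)) -> (not (2*b + v > 4))))))).
Check whether ((b != lim + 10 or lim <= 2*b) -> ((2*lim < 14 -> (not (4*lim > 3))) and ((not (2*lim < 14)) -> (not (4*lim > 3))))) and ((not (b != lim + 10 or lim <= 2*b)) -> (((v < -2 and 3*lim < -1) -> ((2*b < 16 -> (not (4*b > 7))) and ((not (2*b < 16)) -> (not (4*b > 7))))) and ((not (v < -2 and 3*lim < -1)) -> ((b + 2*v < 19 -> (not (2*b + v > 4))) and ((not (b + 2*v < 19)) -> (not (2*b + v > 4))))))) and acc = -4 implies it.
Every state satisfying the precondition satisfies the weakest precondition: the implication holds.
Answer: valid


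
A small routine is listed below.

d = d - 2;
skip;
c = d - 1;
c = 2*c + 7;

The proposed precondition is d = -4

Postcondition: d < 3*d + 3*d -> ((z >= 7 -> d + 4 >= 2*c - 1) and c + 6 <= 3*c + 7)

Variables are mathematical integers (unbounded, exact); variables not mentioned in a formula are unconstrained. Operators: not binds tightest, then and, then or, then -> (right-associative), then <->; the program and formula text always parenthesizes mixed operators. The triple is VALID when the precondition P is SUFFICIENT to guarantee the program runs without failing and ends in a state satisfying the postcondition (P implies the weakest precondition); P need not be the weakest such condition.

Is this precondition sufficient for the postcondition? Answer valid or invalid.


Working backward. After the program, the postcondition d < 3*d + 3*d -> ((z >= 7 -> d + 4 >= 2*c - 1) and c + 6 <= 3*c + 7) must hold; in canonical form it is 5*d > 0 -> ((z >= 7 -> d >= 2*c - 5) and 2*c >= -1).
Before c := 2*c + 7: 5*d > 0 -> ((z >= 7 -> d >= 4*c + 9) and 4*c >= -15)
Before c := d - 1: 5*d > 0 -> ((z >= 7 -> 3*d <= -5) and 4*d >= -11)
Before skip: 5*d > 0 -> ((z >= 7 -> 3*d <= -5) and 4*d >= -11)
Before d := d - 2: 5*d > 10 -> ((z >= 7 -> 3*d <= 1) and 4*d >= -3)
The weakest precondition is 5*d > 10 -> ((z >= 7 -> 3*d <= 1) and 4*d >= -3).
Check whether d = -4 implies it.
Every state satisfying the precondition satisfies the weakest precondition: the implication holds.
Answer: valid


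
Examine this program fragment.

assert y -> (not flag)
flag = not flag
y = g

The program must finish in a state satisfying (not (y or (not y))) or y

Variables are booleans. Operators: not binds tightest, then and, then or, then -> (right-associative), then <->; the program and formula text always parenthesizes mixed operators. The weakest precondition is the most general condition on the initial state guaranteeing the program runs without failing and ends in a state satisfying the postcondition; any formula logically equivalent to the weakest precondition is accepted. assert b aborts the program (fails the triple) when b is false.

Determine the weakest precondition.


Working backward. After the program, the postcondition (not (y or (not y))) or y must hold; in canonical form it is y.
Before y := g: g
Before flag := not flag: g
Before assert y -> (not flag): (y -> (not flag)) and g
Answer: WP = (y -> (not flag)) and g


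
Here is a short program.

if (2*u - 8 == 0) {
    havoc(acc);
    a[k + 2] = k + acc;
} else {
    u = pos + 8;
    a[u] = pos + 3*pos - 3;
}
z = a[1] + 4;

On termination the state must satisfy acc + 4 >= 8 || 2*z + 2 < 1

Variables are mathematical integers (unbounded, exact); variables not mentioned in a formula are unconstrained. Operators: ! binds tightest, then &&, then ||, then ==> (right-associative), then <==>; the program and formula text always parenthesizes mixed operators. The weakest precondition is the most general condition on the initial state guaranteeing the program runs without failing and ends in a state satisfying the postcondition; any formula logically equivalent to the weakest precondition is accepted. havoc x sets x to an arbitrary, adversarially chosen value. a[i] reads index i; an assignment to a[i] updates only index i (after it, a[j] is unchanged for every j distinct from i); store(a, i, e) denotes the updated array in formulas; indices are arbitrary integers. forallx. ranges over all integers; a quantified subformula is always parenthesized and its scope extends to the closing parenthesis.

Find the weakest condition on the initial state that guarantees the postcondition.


Working backward. After the program, the postcondition acc + 4 >= 8 || 2*z + 2 < 1 must hold; in canonical form it is acc >= 4 || 2*z < -1.
Before z := a[1] + 4: acc >= 4 || 2*a[1] < -9
Then branch requires forall acc_1. (acc_1 >= 4 || 2*store(a, k + 2, acc_1 + k)[1] < -9); else branch requires acc >= 4 || 2*store(a, pos + 8, 4*pos - 3)[1] < -9.
Before the if: (2*u == 8 ==> (forall acc_1. (acc_1 >= 4 || 2*store(a, k + 2, acc_1 + k)[1] < -9))) && ((!(2*u == 8)) ==> (acc >= 4 || 2*store(a, pos + 8, 4*pos - 3)[1] < -9))
Answer: WP = (2*u == 8 ==> (forall acc_1. (acc_1 >= 4 || 2*store(a, k + 2, acc_1 + k)[1] < -9))) && ((!(2*u == 8)) ==> (acc >= 4 || 2*store(a, pos + 8, 4*pos - 3)[1] < -9))


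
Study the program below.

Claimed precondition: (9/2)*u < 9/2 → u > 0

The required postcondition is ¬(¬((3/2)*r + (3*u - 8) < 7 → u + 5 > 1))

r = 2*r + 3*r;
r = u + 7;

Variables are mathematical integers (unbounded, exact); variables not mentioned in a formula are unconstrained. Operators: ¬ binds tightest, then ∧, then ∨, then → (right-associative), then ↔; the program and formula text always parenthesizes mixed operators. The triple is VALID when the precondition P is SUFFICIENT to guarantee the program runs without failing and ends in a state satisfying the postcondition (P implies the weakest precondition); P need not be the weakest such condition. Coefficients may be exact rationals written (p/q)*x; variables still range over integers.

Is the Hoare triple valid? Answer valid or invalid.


Working backward. After the program, the postcondition ¬(¬((3/2)*r + (3*u - 8) < 7 → u + 5 > 1)) must hold; in canonical form it is (3/2)*r + 3*u < 15 → u > -4.
Before r := u + 7: (9/2)*u < 9/2 → u > -4
Before r := 2*r + 3*r: (9/2)*u < 9/2 → u > -4
The weakest precondition is (9/2)*u < 9/2 → u > -4.
Check whether (9/2)*u < 9/2 → u > 0 implies it.
Every state satisfying the precondition satisfies the weakest precondition: the implication holds.
Answer: valid


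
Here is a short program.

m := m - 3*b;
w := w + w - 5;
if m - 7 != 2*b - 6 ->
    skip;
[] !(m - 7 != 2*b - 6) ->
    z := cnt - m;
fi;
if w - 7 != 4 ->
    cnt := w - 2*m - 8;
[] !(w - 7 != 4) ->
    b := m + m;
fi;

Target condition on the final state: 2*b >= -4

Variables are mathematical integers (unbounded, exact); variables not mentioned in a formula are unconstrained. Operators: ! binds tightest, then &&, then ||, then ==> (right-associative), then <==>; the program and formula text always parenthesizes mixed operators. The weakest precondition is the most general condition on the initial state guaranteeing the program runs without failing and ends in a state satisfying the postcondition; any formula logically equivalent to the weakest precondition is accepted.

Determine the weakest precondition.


Working backward. After the program, 2*b >= -4 must hold.
Then branch requires 2*b >= -4; else branch requires 4*m >= -4.
Before the if: (w != 11 ==> 2*b >= -4) && ((!(w != 11)) ==> 4*m >= -4)
Then branch requires (w != 11 ==> 2*b >= -4) && ((!(w != 11)) ==> 4*m >= -4); else branch requires (w != 11 ==> 2*b >= -4) && ((!(w != 11)) ==> 4*m >= -4).
Before the if: (m != 2*b + 1 ==> ((w != 11 ==> 2*b >= -4) && ((!(w != 11)) ==> 4*m >= -4))) && ((!(m != 2*b + 1)) ==> ((w != 11 ==> 2*b >= -4) && ((!(w != 11)) ==> 4*m >= -4)))
Before w := w + w - 5: (m != 2*b + 1 ==> ((2*w != 16 ==> 2*b >= -4) && ((!(2*w != 16)) ==> 4*m >= -4))) && ((!(m != 2*b + 1)) ==> ((2*w != 16 ==> 2*b >= -4) && ((!(2*w != 16)) ==> 4*m >= -4)))
Before m := m - 3*b: (m != 5*b + 1 ==> ((2*w != 16 ==> 2*b >= -4) && ((!(2*w != 16)) ==> 4*m >= 12*b - 4))) && ((!(m != 5*b + 1)) ==> ((2*w != 16 ==> 2*b >= -4) && ((!(2*w != 16)) ==> 4*m >= 12*b - 4)))
Answer: WP = (m != 5*b + 1 ==> ((2*w != 16 ==> 2*b >= -4) && ((!(2*w != 16)) ==> 4*m >= 12*b - 4))) && ((!(m != 5*b + 1)) ==> ((2*w != 16 ==> 2*b >= -4) && ((!(2*w != 16)) ==> 4*m >= 12*b - 4)))


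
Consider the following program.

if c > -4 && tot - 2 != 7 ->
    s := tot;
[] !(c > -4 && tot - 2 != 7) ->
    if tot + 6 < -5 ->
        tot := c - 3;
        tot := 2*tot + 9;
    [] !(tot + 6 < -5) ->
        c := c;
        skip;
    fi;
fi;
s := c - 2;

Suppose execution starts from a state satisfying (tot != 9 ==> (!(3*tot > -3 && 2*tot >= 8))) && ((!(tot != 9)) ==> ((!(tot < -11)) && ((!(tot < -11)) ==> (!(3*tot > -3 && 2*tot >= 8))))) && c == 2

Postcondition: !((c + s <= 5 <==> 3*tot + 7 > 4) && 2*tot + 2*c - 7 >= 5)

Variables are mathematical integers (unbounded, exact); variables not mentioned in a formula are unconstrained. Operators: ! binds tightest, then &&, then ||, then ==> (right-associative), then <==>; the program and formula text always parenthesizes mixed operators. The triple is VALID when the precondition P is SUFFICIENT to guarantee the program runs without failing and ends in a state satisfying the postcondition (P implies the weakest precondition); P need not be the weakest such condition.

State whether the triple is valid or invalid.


Working backward. After the program, the postcondition !((c + s <= 5 <==> 3*tot + 7 > 4) && 2*tot + 2*c - 7 >= 5) must hold; in canonical form it is !((c + s <= 5 <==> 3*tot > -3) && 2*c + 2*tot >= 12).
Before s := c - 2: !((2*c <= 7 <==> 3*tot > -3) && 2*c + 2*tot >= 12)
Then branch requires !((2*c <= 7 <==> 3*tot > -3) && 2*c + 2*tot >= 12); else branch requires (tot < -11 ==> (!((2*c <= 7 <==> 6*c > -12) && 6*c >= 6))) && ((!(tot < -11)) ==> (!((2*c <= 7 <==> 3*tot > -3) && 2*c + 2*tot >= 12))).
Before the if: ((c > -4 && tot != 9) ==> (!((2*c <= 7 <==> 3*tot > -3) && 2*c + 2*tot >= 12))) && ((!(c > -4 && tot != 9)) ==> ((tot < -11 ==> (!((2*c <= 7 <==> 6*c > -12) && 6*c >= 6))) && ((!(tot < -11)) ==> (!((2*c <= 7 <==> 3*tot > -3) && 2*c + 2*tot >= 12)))))
The weakest precondition is ((c > -4 && tot != 9) ==> (!((2*c <= 7 <==> 3*tot > -3) && 2*c + 2*tot >= 12))) && ((!(c > -4 && tot != 9)) ==> ((tot < -11 ==> (!((2*c <= 7 <==> 6*c > -12) && 6*c >= 6))) && ((!(tot < -11)) ==> (!((2*c <= 7 <==> 3*tot > -3) && 2*c + 2*tot >= 12))))).
Check whether (tot != 9 ==> (!(3*tot > -3 && 2*tot >= 8))) && ((!(tot != 9)) ==> ((!(tot < -11)) && ((!(tot < -11)) ==> (!(3*tot > -3 && 2*tot >= 8))))) && c == 2 implies it.
Every state satisfying the precondition satisfies the weakest precondition: the implication holds.
Answer: valid


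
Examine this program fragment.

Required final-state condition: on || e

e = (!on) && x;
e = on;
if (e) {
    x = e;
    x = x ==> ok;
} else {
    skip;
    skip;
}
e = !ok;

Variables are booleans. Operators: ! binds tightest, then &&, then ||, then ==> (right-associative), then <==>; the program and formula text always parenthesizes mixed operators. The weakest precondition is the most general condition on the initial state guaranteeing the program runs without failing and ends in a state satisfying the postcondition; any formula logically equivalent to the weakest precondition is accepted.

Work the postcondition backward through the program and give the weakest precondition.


Working backward. After the program, on || e must hold.
Before e := !ok: on || (!ok)
Then branch requires on || (!ok); else branch requires on || (!ok).
Before the if: (e ==> (on || (!ok))) && ((!e) ==> (on || (!ok)))
Before e := on: (on ==> (on || (!ok))) && ((!on) ==> (on || (!ok)))
Before e := (!on) && x: (on ==> (on || (!ok))) && ((!on) ==> (on || (!ok)))
Answer: WP = (on ==> (on || (!ok))) && ((!on) ==> (on || (!ok)))


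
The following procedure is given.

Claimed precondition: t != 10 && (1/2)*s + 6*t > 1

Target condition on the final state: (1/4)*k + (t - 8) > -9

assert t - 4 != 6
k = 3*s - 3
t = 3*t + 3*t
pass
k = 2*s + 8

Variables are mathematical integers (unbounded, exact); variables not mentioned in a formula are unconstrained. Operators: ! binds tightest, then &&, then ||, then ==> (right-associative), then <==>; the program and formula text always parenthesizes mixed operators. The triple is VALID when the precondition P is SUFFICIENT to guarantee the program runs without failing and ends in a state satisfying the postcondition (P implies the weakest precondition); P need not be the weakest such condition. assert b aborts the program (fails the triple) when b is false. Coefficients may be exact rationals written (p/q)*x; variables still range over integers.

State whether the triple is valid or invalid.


Working backward. After the program, the postcondition (1/4)*k + (t - 8) > -9 must hold; in canonical form it is (1/4)*k + t > -1.
Before k := 2*s + 8: (1/2)*s + t > -3
Before skip: (1/2)*s + t > -3
Before t := 3*t + 3*t: (1/2)*s + 6*t > -3
Before k := 3*s - 3: (1/2)*s + 6*t > -3
Before assert t - 4 != 6: t != 10 && (1/2)*s + 6*t > -3
The weakest precondition is t != 10 && (1/2)*s + 6*t > -3.
Check whether t != 10 && (1/2)*s + 6*t > 1 implies it.
Every state satisfying the precondition satisfies the weakest precondition: the implication holds.
Answer: valid


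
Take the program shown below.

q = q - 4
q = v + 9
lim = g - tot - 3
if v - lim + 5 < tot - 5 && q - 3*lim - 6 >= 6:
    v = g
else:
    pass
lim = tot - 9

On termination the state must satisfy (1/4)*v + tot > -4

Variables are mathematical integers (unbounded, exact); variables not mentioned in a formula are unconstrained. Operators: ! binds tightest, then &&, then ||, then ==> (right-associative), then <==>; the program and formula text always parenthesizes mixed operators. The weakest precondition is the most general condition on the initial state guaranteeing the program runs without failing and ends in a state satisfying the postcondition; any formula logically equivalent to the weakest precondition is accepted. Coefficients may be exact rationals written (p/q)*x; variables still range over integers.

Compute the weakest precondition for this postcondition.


Working backward. After the program, the postcondition (1/4)*v + tot > -4 must hold; in canonical form it is tot + (1/4)*v > -4.
Before lim := tot - 9: tot + (1/4)*v > -4
Then branch requires (1/4)*g + tot > -4; else branch requires tot + (1/4)*v > -4.
Before the if: ((v < lim + tot - 10 && q >= 3*lim + 12) ==> (1/4)*g + tot > -4) && ((!(v < lim + tot - 10 && q >= 3*lim + 12)) ==> tot + (1/4)*v > -4)
Before lim := g - tot - 3: ((v < g - 13 && q + 3*tot >= 3*g + 3) ==> (1/4)*g + tot > -4) && ((!(v < g - 13 && q + 3*tot >= 3*g + 3)) ==> tot + (1/4)*v > -4)
Before q := v + 9: ((v < g - 13 && 3*tot + v >= 3*g - 6) ==> (1/4)*g + tot > -4) && ((!(v < g - 13 && 3*tot + v >= 3*g - 6)) ==> tot + (1/4)*v > -4)
Before q := q - 4: ((v < g - 13 && 3*tot + v >= 3*g - 6) ==> (1/4)*g + tot > -4) && ((!(v < g - 13 && 3*tot + v >= 3*g - 6)) ==> tot + (1/4)*v > -4)
Answer: WP = ((v < g - 13 && 3*tot + v >= 3*g - 6) ==> (1/4)*g + tot > -4) && ((!(v < g - 13 && 3*tot + v >= 3*g - 6)) ==> tot + (1/4)*v > -4)


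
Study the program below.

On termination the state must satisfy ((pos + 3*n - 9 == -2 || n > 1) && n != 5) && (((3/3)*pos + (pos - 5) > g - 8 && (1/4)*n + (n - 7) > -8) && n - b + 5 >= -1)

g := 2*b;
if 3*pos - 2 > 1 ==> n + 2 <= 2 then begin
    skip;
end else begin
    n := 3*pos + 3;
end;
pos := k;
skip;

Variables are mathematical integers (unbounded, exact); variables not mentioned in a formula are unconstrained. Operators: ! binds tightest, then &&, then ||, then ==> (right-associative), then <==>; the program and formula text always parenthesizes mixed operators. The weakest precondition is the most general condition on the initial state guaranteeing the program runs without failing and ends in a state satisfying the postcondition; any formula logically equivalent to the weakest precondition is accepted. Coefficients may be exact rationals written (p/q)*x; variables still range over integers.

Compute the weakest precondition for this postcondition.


Working backward. After the program, the postcondition ((pos + 3*n - 9 == -2 || n > 1) && n != 5) && (((3/3)*pos + (pos - 5) > g - 8 && (1/4)*n + (n - 7) > -8) && n - b + 5 >= -1) must hold; in canonical form it is (3*n + pos == 7 || n > 1) && n != 5 && 2*pos > g - 3 && (5/4)*n > -1 && n >= b - 6.
Before skip: (3*n + pos == 7 || n > 1) && n != 5 && 2*pos > g - 3 && (5/4)*n > -1 && n >= b - 6
Before pos := k: (k + 3*n == 7 || n > 1) && n != 5 && 2*k > g - 3 && (5/4)*n > -1 && n >= b - 6
Then branch requires (k + 3*n == 7 || n > 1) && n != 5 && 2*k > g - 3 && (5/4)*n > -1 && n >= b - 6; else branch requires (k + 9*pos == -2 || 3*pos > -2) && 3*pos != 2 && 2*k > g - 3 && (15/4)*pos > -19/4 && 3*pos >= b - 9.
Before the if: ((3*pos > 3 ==> n <= 0) ==> ((k + 3*n == 7 || n > 1) && n != 5 && 2*k > g - 3 && (5/4)*n > -1 && n >= b - 6)) && ((!(3*pos > 3 ==> n <= 0)) ==> ((k + 9*pos == -2 || 3*pos > -2) && 3*pos != 2 && 2*k > g - 3 && (15/4)*pos > -19/4 && 3*pos >= b - 9))
Before g := 2*b: ((3*pos > 3 ==> n <= 0) ==> ((k + 3*n == 7 || n > 1) && n != 5 && 2*k > 2*b - 3 && (5/4)*n > -1 && n >= b - 6)) && ((!(3*pos > 3 ==> n <= 0)) ==> ((k + 9*pos == -2 || 3*pos > -2) && 3*pos != 2 && 2*k > 2*b - 3 && (15/4)*pos > -19/4 && 3*pos >= b - 9))
Answer: WP = ((3*pos > 3 ==> n <= 0) ==> ((k + 3*n == 7 || n > 1) && n != 5 && 2*k > 2*b - 3 && (5/4)*n > -1 && n >= b - 6)) && ((!(3*pos > 3 ==> n <= 0)) ==> ((k + 9*pos == -2 || 3*pos > -2) && 3*pos != 2 && 2*k > 2*b - 3 && (15/4)*pos > -19/4 && 3*pos >= b - 9))


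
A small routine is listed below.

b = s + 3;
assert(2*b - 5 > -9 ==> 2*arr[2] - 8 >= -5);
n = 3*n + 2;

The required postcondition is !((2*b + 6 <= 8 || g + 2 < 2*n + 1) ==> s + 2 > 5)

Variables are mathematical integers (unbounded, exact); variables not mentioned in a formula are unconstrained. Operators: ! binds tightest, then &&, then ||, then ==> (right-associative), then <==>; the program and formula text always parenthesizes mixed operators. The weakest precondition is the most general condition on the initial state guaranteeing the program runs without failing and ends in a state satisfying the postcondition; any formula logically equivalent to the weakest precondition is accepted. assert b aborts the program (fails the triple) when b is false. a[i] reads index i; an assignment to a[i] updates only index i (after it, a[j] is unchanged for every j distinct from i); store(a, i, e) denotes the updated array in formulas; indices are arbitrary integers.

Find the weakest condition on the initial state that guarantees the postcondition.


Working backward. After the program, the postcondition !((2*b + 6 <= 8 || g + 2 < 2*n + 1) ==> s + 2 > 5) must hold; in canonical form it is !((2*b <= 2 || g < 2*n - 1) ==> s > 3).
Before n := 3*n + 2: !((2*b <= 2 || g < 6*n + 3) ==> s > 3)
Before assert 2*b - 5 > -9 ==> 2*arr[2] - 8 >= -5: (2*b > -4 ==> 2*arr[2] >= 3) && (!((2*b <= 2 || g < 6*n + 3) ==> s > 3))
Before b := s + 3: (2*s > -10 ==> 2*arr[2] >= 3) && (!((2*s <= -4 || g < 6*n + 3) ==> s > 3))
Answer: WP = (2*s > -10 ==> 2*arr[2] >= 3) && (!((2*s <= -4 || g < 6*n + 3) ==> s > 3))


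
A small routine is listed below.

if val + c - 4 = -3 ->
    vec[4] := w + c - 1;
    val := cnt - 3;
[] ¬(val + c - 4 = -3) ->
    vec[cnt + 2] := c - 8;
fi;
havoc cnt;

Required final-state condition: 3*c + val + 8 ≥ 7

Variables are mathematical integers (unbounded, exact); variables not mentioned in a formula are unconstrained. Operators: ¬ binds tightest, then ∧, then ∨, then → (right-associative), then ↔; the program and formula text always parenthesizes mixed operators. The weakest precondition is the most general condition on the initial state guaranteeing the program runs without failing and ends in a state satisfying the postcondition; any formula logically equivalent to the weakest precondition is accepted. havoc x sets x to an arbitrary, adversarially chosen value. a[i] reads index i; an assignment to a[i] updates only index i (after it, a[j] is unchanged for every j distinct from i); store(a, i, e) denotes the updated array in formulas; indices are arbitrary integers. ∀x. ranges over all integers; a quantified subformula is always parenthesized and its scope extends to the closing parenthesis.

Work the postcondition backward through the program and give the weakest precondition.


Working backward. After the program, the postcondition 3*c + val + 8 ≥ 7 must hold; in canonical form it is 3*c + val ≥ -1.
Before havoc cnt: 3*c + val ≥ -1
Then branch requires 3*c + cnt ≥ 2; else branch requires 3*c + val ≥ -1.
Before the if: (c + val = 1 → 3*c + cnt ≥ 2) ∧ ((¬(c + val = 1)) → 3*c + val ≥ -1)
Answer: WP = (c + val = 1 → 3*c + cnt ≥ 2) ∧ ((¬(c + val = 1)) → 3*c + val ≥ -1)


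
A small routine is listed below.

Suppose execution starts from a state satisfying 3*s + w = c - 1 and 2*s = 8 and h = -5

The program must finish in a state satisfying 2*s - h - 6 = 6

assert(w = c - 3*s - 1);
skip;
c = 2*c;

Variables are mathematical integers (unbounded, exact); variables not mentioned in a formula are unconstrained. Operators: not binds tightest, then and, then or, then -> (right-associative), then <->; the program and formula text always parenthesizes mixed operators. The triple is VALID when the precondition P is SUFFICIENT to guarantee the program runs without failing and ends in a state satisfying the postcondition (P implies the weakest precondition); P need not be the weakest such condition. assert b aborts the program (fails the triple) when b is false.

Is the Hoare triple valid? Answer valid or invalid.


Working backward. After the program, the postcondition 2*s - h - 6 = 6 must hold; in canonical form it is 2*s = h + 12.
Before c := 2*c: 2*s = h + 12
Before skip: 2*s = h + 12
Before assert w = c - 3*s - 1: 3*s + w = c - 1 and 2*s = h + 12
The weakest precondition is 3*s + w = c - 1 and 2*s = h + 12.
Check whether 3*s + w = c - 1 and 2*s = 8 and h = -5 implies it.
Countermodel: at the initial state c = 13, h = -5, s = 4, w = 0, the precondition holds but the weakest precondition fails.
Answer: invalid


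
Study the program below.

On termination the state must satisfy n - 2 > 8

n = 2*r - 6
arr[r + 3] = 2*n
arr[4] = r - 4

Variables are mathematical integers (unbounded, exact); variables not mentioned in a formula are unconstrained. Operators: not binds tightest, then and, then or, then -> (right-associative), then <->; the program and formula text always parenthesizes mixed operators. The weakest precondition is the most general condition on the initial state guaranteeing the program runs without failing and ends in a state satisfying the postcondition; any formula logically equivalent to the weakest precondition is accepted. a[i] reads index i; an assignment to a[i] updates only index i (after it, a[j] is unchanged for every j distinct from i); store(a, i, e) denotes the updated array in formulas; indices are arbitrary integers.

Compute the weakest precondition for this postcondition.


Working backward. After the program, the postcondition n - 2 > 8 must hold; in canonical form it is n > 10.
Before arr[4] := r - 4: n > 10
Before arr[r + 3] := 2*n: n > 10
Before n := 2*r - 6: 2*r > 16
Answer: WP = 2*r > 16


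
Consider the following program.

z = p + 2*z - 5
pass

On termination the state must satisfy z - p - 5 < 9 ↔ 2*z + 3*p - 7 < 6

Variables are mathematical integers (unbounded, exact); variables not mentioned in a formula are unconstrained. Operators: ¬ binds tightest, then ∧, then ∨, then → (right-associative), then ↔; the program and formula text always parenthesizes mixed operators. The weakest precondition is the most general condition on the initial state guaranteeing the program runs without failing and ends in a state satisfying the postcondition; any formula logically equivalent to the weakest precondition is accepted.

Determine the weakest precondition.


Working backward. After the program, the postcondition z - p - 5 < 9 ↔ 2*z + 3*p - 7 < 6 must hold; in canonical form it is z < p + 14 ↔ 3*p + 2*z < 13.
Before skip: z < p + 14 ↔ 3*p + 2*z < 13
Before z := p + 2*z - 5: 2*z < 19 ↔ 5*p + 4*z < 23
Answer: WP = 2*z < 19 ↔ 5*p + 4*z < 23


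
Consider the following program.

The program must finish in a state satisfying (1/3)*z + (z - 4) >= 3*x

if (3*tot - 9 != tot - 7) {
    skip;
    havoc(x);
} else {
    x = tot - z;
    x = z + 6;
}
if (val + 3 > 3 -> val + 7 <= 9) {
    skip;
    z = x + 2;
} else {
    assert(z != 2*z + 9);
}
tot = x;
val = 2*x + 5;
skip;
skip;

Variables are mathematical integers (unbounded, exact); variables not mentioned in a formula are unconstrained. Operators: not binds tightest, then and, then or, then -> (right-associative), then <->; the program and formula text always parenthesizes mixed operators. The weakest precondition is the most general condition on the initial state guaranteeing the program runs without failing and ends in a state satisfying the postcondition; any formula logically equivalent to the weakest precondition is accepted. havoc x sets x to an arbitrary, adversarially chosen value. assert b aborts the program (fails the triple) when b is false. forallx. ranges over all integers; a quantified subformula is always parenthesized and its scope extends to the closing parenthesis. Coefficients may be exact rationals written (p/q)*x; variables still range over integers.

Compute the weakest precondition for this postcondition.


Working backward. After the program, the postcondition (1/3)*z + (z - 4) >= 3*x must hold; in canonical form it is (4/3)*z >= 3*x + 4.
Before skip: (4/3)*z >= 3*x + 4
Before skip: (4/3)*z >= 3*x + 4
Before val := 2*x + 5: (4/3)*z >= 3*x + 4
Before tot := x: (4/3)*z >= 3*x + 4
Then branch requires (5/3)*x <= -4/3; else branch requires z != -9 and (4/3)*z >= 3*x + 4.
Before the if: ((val > 0 -> val <= 2) -> (5/3)*x <= -4/3) and ((not (val > 0 -> val <= 2)) -> (z != -9 and (4/3)*z >= 3*x + 4))
Then branch requires forall x_1. (((val > 0 -> val <= 2) -> (5/3)*x_1 <= -4/3) and ((not (val > 0 -> val <= 2)) -> (z != -9 and (4/3)*z >= 3*x_1 + 4))); else branch requires ((val > 0 -> val <= 2) -> (5/3)*z <= -34/3) and ((not (val > 0 -> val <= 2)) -> (z != -9 and (5/3)*z <= -22)).
Before the if: (2*tot != 2 -> (forall x_1. (((val > 0 -> val <= 2) -> (5/3)*x_1 <= -4/3) and ((not (val > 0 -> val <= 2)) -> (z != -9 and (4/3)*z >= 3*x_1 + 4))))) and ((not (2*tot != 2)) -> (((val > 0 -> val <= 2) -> (5/3)*z <= -34/3) and ((not (val > 0 -> val <= 2)) -> (z != -9 and (5/3)*z <= -22))))
Answer: WP = (2*tot != 2 -> (forall x_1. (((val > 0 -> val <= 2) -> (5/3)*x_1 <= -4/3) and ((not (val > 0 -> val <= 2)) -> (z != -9 and (4/3)*z >= 3*x_1 + 4))))) and ((not (2*tot != 2)) -> (((val > 0 -> val <= 2) -> (5/3)*z <= -34/3) and ((not (val > 0 -> val <= 2)) -> (z != -9 and (5/3)*z <= -22))))


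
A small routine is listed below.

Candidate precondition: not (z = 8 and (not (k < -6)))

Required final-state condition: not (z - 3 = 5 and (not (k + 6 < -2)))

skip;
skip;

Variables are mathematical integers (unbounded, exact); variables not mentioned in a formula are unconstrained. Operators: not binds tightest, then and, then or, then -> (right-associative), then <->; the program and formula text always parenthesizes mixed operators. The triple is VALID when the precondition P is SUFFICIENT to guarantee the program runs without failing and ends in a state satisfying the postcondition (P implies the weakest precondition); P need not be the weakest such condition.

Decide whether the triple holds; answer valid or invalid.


Working backward. After the program, the postcondition not (z - 3 = 5 and (not (k + 6 < -2))) must hold; in canonical form it is not (z = 8 and (not (k < -8))).
Before skip: not (z = 8 and (not (k < -8)))
Before skip: not (z = 8 and (not (k < -8)))
The weakest precondition is not (z = 8 and (not (k < -8))).
Check whether not (z = 8 and (not (k < -6))) implies it.
Countermodel: at the initial state k = -8, z = 8, the precondition holds but the weakest precondition fails.
Answer: invalid
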